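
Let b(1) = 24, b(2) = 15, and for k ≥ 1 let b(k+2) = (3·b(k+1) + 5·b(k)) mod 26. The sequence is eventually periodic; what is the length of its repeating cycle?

12

Computing terms: b(1) = 24,  b(2) = 15,  b(3) = 9,  b(4) = 24,  b(5) = 13,  b(6) = 3,  b(7) = 22,  b(8) = 3,  b(9) = 15,  b(10) = 8,  b(11) = 21,  b(12) = 25,  b(13) = 24,  b(14) = 15.
Since (b(13), b(14)) = (b(1), b(2)) = (24, 15) (two consecutive terms determine the rest), the sequence is periodic with period 12.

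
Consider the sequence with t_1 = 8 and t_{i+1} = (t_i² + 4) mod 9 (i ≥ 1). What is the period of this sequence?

3

We have t_1 = 8,  t_2 = 5,  t_3 = 2,  t_4 = 8.
The sequence repeats with period 3.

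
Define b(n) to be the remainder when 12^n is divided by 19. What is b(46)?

We have b(0) = 1; b(1) = 12; b(2) = 11; b(3) = 18; b(4) = 7; b(5) = 8; b(6) = 1.
Since b(6) = b(0) = 1, the sequence is periodic with period 6.
So b(46) = b(0 + ((46-0) mod 6)) = b(4) = 7.

7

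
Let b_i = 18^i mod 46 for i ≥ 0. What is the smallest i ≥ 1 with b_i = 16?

We have b_0 = 1; b_1 = 18; b_2 = 2; b_3 = 36; b_4 = 4; b_5 = 26; b_6 = 8; b_7 = 6; b_8 = 16; b_9 = 12; b_{10} = 32; b_{11} = 24; b_{12} = 18.
Since b_{12} = b_1 = 18, the sequence is eventually periodic: after a pre-period of length 1 it cycles with period 11.
The value 16 first appears (with i ≥ 1) at b_8.

8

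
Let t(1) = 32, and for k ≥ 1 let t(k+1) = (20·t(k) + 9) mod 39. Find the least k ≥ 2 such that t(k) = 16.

We have t(1) = 32; t(2) = 25; t(3) = 2; t(4) = 10; t(5) = 14; t(6) = 16; t(7) = 17; t(8) = 37; t(9) = 8; t(10) = 13; t(11) = 35; t(12) = 7; t(13) = 32.
Since t(13) = t(1) = 32, the sequence is periodic with period 12.
The value 16 first appears (with k ≥ 2) at t(6).

6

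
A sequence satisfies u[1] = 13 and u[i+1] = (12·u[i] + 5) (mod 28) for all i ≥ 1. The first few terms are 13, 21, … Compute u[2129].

u[1] = 13; u[2] = 21; u[3] = 5; u[4] = 9; u[5] = 1; u[6] = 17; u[7] = 13.
The sequence repeats with period 6.
So u[2129] = u[1 + ((2129-1) mod 6)] = u[5] = 1.

1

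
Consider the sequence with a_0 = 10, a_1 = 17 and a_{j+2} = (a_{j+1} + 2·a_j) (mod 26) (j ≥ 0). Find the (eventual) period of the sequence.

12

We have a_0 = 10, a_1 = 17, a_2 = 11, a_3 = 19, a_4 = 15, a_5 = 1, a_6 = 5, a_7 = 7, a_8 = 17, a_9 = 5, a_{10} = 13, a_{11} = 23, a_{12} = 23, a_{13} = 17, a_{14} = 11.
Since (a_{13}, a_{14}) = (a_1, a_2) = (17, 11) (two consecutive terms determine the rest), the sequence is eventually periodic: after a pre-period of length 1 it cycles with period 12.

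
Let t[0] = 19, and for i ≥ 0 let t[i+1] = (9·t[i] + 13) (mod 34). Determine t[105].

14

Computing terms: t[0] = 19; t[1] = 14; t[2] = 3; t[3] = 6; t[4] = 33; t[5] = 4; t[6] = 15; t[7] = 12; t[8] = 19.
The sequence repeats with period 8.
(105 - 0) mod 8 = 1, so t[105] = t[1] = 14.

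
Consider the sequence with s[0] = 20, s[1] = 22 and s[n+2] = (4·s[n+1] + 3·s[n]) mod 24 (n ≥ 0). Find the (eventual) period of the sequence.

4

Listing terms: s[0] = 20, s[1] = 22, s[2] = 4, s[3] = 10, s[4] = 4, s[5] = 22, s[6] = 4.
Since (s[5], s[6]) = (s[1], s[2]) = (22, 4) (two consecutive terms determine the rest), the sequence is eventually periodic: after a pre-period of length 1 it cycles with period 4.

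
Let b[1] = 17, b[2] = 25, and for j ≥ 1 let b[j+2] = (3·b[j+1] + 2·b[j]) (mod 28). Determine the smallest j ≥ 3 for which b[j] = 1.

9

Computing terms: b[1] = 17; b[2] = 25; b[3] = 25; b[4] = 13; b[5] = 5; b[6] = 13; b[7] = 21; b[8] = 5; b[9] = 1; b[10] = 13; b[11] = 13; b[12] = 9; b[13] = 25; b[14] = 9; b[15] = 21; b[16] = 25; b[17] = 5; b[18] = 9; b[19] = 9; b[20] = 17; b[21] = 13; b[22] = 17; b[23] = 21; b[24] = 13; b[25] = 25; b[26] = 17; b[27] = 17; b[28] = 1; b[29] = 9; b[30] = 1; b[31] = 21; b[32] = 9; b[33] = 13; b[34] = 1; b[35] = 1; b[36] = 5; b[37] = 17; b[38] = 5; b[39] = 21; b[40] = 17; b[41] = 9; b[42] = 5; b[43] = 5; b[44] = 25; b[45] = 1; b[46] = 25; b[47] = 21; b[48] = 1; b[49] = 17; b[50] = 25.
Since (b[49], b[50]) = (b[1], b[2]) = (17, 25) (two consecutive terms determine the rest), the sequence is periodic with period 48.
The value 1 first appears (with j ≥ 3) at b[9].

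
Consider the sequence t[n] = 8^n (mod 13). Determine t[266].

Computing terms: t[0] = 1,  t[1] = 8,  t[2] = 12,  t[3] = 5,  t[4] = 1.
Since t[4] = t[0] = 1, the sequence is periodic with period 4.
So t[266] = t[0 + ((266-0) mod 4)] = t[2] = 12.

12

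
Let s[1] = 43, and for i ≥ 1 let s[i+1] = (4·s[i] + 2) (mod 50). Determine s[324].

We have s[1] = 43, s[2] = 24, s[3] = 48, s[4] = 44, s[5] = 28, s[6] = 14, s[7] = 8, s[8] = 34, s[9] = 38, s[10] = 4, s[11] = 18, s[12] = 24.
Since s[12] = s[2] = 24, the sequence is eventually periodic: after a pre-period of length 1 it cycles with period 10.
For i ≥ 2, s[i] depends only on (i - 2) mod 10. (324 - 2) mod 10 = 2, so s[324] = s[4] = 44.

44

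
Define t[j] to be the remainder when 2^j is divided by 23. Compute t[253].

1

We have t[1] = 2,  t[2] = 4,  t[3] = 8,  t[4] = 16,  t[5] = 9,  t[6] = 18,  t[7] = 13,  t[8] = 3,  t[9] = 6,  t[10] = 12,  t[11] = 1,  t[12] = 2.
The sequence repeats with period 11.
So t[253] = t[1 + ((253-1) mod 11)] = t[11] = 1.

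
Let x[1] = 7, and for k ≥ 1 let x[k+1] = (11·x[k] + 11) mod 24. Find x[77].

x[1] = 7; x[2] = 16; x[3] = 19; x[4] = 4; x[5] = 7.
The sequence repeats with period 4.
So x[77] = x[1 + ((77-1) mod 4)] = x[1] = 7.

7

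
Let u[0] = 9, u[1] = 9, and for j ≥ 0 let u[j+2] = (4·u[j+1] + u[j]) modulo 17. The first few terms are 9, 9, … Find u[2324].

6

u[0] = 9,  u[1] = 9,  u[2] = 11,  u[3] = 2,  u[4] = 2,  u[5] = 10,  u[6] = 8,  u[7] = 8,  u[8] = 6,  u[9] = 15,  u[10] = 15,  u[11] = 7,  u[12] = 9,  u[13] = 9.
Since (u[12], u[13]) = (u[0], u[1]) = (9, 9) (two consecutive terms determine the rest), the sequence is periodic with period 12.
(2324 - 0) mod 12 = 8, so u[2324] = u[8] = 6.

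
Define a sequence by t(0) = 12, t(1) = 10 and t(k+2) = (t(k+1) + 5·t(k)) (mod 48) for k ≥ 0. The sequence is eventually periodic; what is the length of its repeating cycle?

Computing terms: t(0) = 12; t(1) = 10; t(2) = 22; t(3) = 24; t(4) = 38; t(5) = 14; t(6) = 12; t(7) = 34; t(8) = 46; t(9) = 24; t(10) = 14; t(11) = 38; t(12) = 12; t(13) = 10.
The sequence repeats with period 12.

12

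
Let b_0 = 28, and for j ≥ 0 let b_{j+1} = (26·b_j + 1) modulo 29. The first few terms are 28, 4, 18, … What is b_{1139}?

1

Listing terms: b_0 = 28,  b_1 = 4,  b_2 = 18,  b_3 = 5,  b_4 = 15,  b_5 = 14,  b_6 = 17,  b_7 = 8,  b_8 = 6,  b_9 = 12,  b_{10} = 23,  b_{11} = 19,  b_{12} = 2,  b_{13} = 24,  b_{14} = 16,  b_{15} = 11,  b_{16} = 26,  b_{17} = 10,  b_{18} = 0,  b_{19} = 1,  b_{20} = 27,  b_{21} = 7,  b_{22} = 9,  b_{23} = 3,  b_{24} = 21,  b_{25} = 25,  b_{26} = 13,  b_{27} = 20,  b_{28} = 28.
Since b_{28} = b_0 = 28, the sequence is periodic with period 28.
So b_{1139} = b_{0 + ((1139-0) mod 28)} = b_{19} = 1.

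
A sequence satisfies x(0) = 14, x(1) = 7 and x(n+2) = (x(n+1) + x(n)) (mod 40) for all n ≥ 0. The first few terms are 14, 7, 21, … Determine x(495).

28

Computing terms: x(0) = 14; x(1) = 7; x(2) = 21; x(3) = 28; x(4) = 9; x(5) = 37; x(6) = 6; x(7) = 3; x(8) = 9; x(9) = 12; x(10) = 21; x(11) = 33; x(12) = 14; x(13) = 7.
Since (x(12), x(13)) = (x(0), x(1)) = (14, 7) (two consecutive terms determine the rest), the sequence is periodic with period 12.
(495 - 0) mod 12 = 3, so x(495) = x(3) = 28.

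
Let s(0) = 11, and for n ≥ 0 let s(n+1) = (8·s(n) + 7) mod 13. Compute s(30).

0

Listing terms: s(0) = 11; s(1) = 4; s(2) = 0; s(3) = 7; s(4) = 11.
The sequence repeats with period 4.
So s(30) = s(0 + ((30-0) mod 4)) = s(2) = 0.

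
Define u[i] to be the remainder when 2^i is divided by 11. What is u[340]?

1

Listing terms: u[1] = 2,  u[2] = 4,  u[3] = 8,  u[4] = 5,  u[5] = 10,  u[6] = 9,  u[7] = 7,  u[8] = 3,  u[9] = 6,  u[10] = 1,  u[11] = 2.
Since u[11] = u[1] = 2, the sequence is periodic with period 10.
(340 - 1) mod 10 = 9, so u[340] = u[10] = 1.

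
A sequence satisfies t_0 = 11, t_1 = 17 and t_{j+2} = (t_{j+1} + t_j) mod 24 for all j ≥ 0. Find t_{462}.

Listing terms: t_0 = 11,  t_1 = 17,  t_2 = 4,  t_3 = 21,  t_4 = 1,  t_5 = 22,  t_6 = 23,  t_7 = 21,  t_8 = 20,  t_9 = 17,  t_{10} = 13,  t_{11} = 6,  t_{12} = 19,  t_{13} = 1,  t_{14} = 20,  t_{15} = 21,  t_{16} = 17,  t_{17} = 14,  t_{18} = 7,  t_{19} = 21,  t_{20} = 4,  t_{21} = 1,  t_{22} = 5,  t_{23} = 6,  t_{24} = 11,  t_{25} = 17.
Since (t_{24}, t_{25}) = (t_0, t_1) = (11, 17) (two consecutive terms determine the rest), the sequence is periodic with period 24.
So t_{462} = t_{0 + ((462-0) mod 24)} = t_6 = 23.

23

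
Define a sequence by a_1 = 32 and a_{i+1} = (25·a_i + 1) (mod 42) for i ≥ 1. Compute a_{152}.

3

Listing terms: a_1 = 32; a_2 = 3; a_3 = 34; a_4 = 11; a_5 = 24; a_6 = 13; a_7 = 32.
Since a_7 = a_1 = 32, the sequence is periodic with period 6.
(152 - 1) mod 6 = 1, so a_{152} = a_2 = 3.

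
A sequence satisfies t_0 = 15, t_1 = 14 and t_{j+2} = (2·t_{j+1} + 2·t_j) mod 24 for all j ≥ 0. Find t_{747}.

0

Computing terms: t_0 = 15,  t_1 = 14,  t_2 = 10,  t_3 = 0,  t_4 = 20,  t_5 = 16,  t_6 = 0,  t_7 = 8,  t_8 = 16,  t_9 = 0.
Since (t_8, t_9) = (t_5, t_6) = (16, 0) (two consecutive terms determine the rest), the sequence is eventually periodic: after a pre-period of length 5 it cycles with period 3.
For j ≥ 5, t_j depends only on (j - 5) mod 3. (747 - 5) mod 3 = 1, so t_{747} = t_6 = 0.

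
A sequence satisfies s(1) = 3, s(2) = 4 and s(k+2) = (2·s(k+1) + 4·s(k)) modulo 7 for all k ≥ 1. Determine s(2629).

Computing terms: s(1) = 3,  s(2) = 4,  s(3) = 6,  s(4) = 0,  s(5) = 3,  s(6) = 6,  s(7) = 3,  s(8) = 2,  s(9) = 2,  s(10) = 5,  s(11) = 4,  s(12) = 0,  s(13) = 2,  s(14) = 4,  s(15) = 2,  s(16) = 6,  s(17) = 6,  s(18) = 1,  s(19) = 5,  s(20) = 0,  s(21) = 6,  s(22) = 5,  s(23) = 6,  s(24) = 4,  s(25) = 4,  s(26) = 3,  s(27) = 1,  s(28) = 0,  s(29) = 4,  s(30) = 1,  s(31) = 4,  s(32) = 5,  s(33) = 5,  s(34) = 2,  s(35) = 3,  s(36) = 0,  s(37) = 5,  s(38) = 3,  s(39) = 5,  s(40) = 1,  s(41) = 1,  s(42) = 6,  s(43) = 2,  s(44) = 0,  s(45) = 1,  s(46) = 2,  s(47) = 1,  s(48) = 3,  s(49) = 3,  s(50) = 4.
The sequence repeats with period 48.
So s(2629) = s(1 + ((2629-1) mod 48)) = s(37) = 5.

5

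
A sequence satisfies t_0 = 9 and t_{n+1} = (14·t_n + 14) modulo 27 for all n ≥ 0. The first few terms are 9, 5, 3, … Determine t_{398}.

3

t_0 = 9,  t_1 = 5,  t_2 = 3,  t_3 = 2,  t_4 = 15,  t_5 = 8,  t_6 = 18,  t_7 = 23,  t_8 = 12,  t_9 = 20,  t_{10} = 24,  t_{11} = 26,  t_{12} = 0,  t_{13} = 14,  t_{14} = 21,  t_{15} = 11,  t_{16} = 6,  t_{17} = 17,  t_{18} = 9.
The sequence repeats with period 18.
So t_{398} = t_{0 + ((398-0) mod 18)} = t_2 = 3.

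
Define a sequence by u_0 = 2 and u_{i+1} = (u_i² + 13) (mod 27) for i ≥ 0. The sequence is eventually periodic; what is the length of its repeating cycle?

9

We have u_0 = 2; u_1 = 17; u_2 = 5; u_3 = 11; u_4 = 26; u_5 = 14; u_6 = 20; u_7 = 8; u_8 = 23; u_9 = 2.
Since u_9 = u_0 = 2, the sequence is periodic with period 9.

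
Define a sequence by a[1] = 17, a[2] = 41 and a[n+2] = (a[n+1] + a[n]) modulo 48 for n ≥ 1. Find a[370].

23

Computing terms: a[1] = 17,  a[2] = 41,  a[3] = 10,  a[4] = 3,  a[5] = 13,  a[6] = 16,  a[7] = 29,  a[8] = 45,  a[9] = 26,  a[10] = 23,  a[11] = 1,  a[12] = 24,  a[13] = 25,  a[14] = 1,  a[15] = 26,  a[16] = 27,  a[17] = 5,  a[18] = 32,  a[19] = 37,  a[20] = 21,  a[21] = 10,  a[22] = 31,  a[23] = 41,  a[24] = 24,  a[25] = 17,  a[26] = 41.
Since (a[25], a[26]) = (a[1], a[2]) = (17, 41) (two consecutive terms determine the rest), the sequence is periodic with period 24.
(370 - 1) mod 24 = 9, so a[370] = a[10] = 23.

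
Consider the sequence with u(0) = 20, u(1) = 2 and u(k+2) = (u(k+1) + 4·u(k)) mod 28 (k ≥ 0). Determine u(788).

Computing terms: u(0) = 20; u(1) = 2; u(2) = 26; u(3) = 6; u(4) = 26; u(5) = 22; u(6) = 14; u(7) = 18; u(8) = 18; u(9) = 6; u(10) = 22; u(11) = 18; u(12) = 22; u(13) = 10; u(14) = 14; u(15) = 26; u(16) = 26; u(17) = 18; u(18) = 10; u(19) = 26; u(20) = 10; u(21) = 2; u(22) = 14; u(23) = 22; u(24) = 22; u(25) = 26; u(26) = 2; u(27) = 22; u(28) = 2; u(29) = 6; u(30) = 14; u(31) = 10; u(32) = 10; u(33) = 22; u(34) = 6; u(35) = 10; u(36) = 6; u(37) = 18; u(38) = 14; u(39) = 2; u(40) = 2; u(41) = 10; u(42) = 18; u(43) = 2; u(44) = 18; u(45) = 26; u(46) = 14; u(47) = 6; u(48) = 6; u(49) = 2; u(50) = 26.
Since (u(49), u(50)) = (u(1), u(2)) = (2, 26) (two consecutive terms determine the rest), the sequence is eventually periodic: after a pre-period of length 1 it cycles with period 48.
For k ≥ 1, u(k) depends only on (k - 1) mod 48. (788 - 1) mod 48 = 19, so u(788) = u(20) = 10.

10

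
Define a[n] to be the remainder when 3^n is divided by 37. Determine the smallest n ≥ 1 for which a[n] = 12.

8

We have a[0] = 1,  a[1] = 3,  a[2] = 9,  a[3] = 27,  a[4] = 7,  a[5] = 21,  a[6] = 26,  a[7] = 4,  a[8] = 12,  a[9] = 36,  a[10] = 34,  a[11] = 28,  a[12] = 10,  a[13] = 30,  a[14] = 16,  a[15] = 11,  a[16] = 33,  a[17] = 25,  a[18] = 1.
Since a[18] = a[0] = 1, the sequence is periodic with period 18.
The value 12 first appears (with n ≥ 1) at a[8].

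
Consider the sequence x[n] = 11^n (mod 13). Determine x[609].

Listing terms: x[0] = 1; x[1] = 11; x[2] = 4; x[3] = 5; x[4] = 3; x[5] = 7; x[6] = 12; x[7] = 2; x[8] = 9; x[9] = 8; x[10] = 10; x[11] = 6; x[12] = 1.
Since x[12] = x[0] = 1, the sequence is periodic with period 12.
(609 - 0) mod 12 = 9, so x[609] = x[9] = 8.

8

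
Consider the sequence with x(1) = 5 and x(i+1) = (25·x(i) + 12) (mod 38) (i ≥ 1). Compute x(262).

5

Computing terms: x(1) = 5; x(2) = 23; x(3) = 17; x(4) = 19; x(5) = 31; x(6) = 27; x(7) = 3; x(8) = 11; x(9) = 21; x(10) = 5.
The sequence repeats with period 9.
So x(262) = x(1 + ((262-1) mod 9)) = x(1) = 5.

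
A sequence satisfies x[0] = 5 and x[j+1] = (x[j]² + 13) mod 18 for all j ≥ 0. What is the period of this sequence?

We have x[0] = 5, x[1] = 2, x[2] = 17, x[3] = 14, x[4] = 11, x[5] = 8, x[6] = 5.
Since x[6] = x[0] = 5, the sequence is periodic with period 6.

6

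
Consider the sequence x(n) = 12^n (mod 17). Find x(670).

15

We have x(0) = 1; x(1) = 12; x(2) = 8; x(3) = 11; x(4) = 13; x(5) = 3; x(6) = 2; x(7) = 7; x(8) = 16; x(9) = 5; x(10) = 9; x(11) = 6; x(12) = 4; x(13) = 14; x(14) = 15; x(15) = 10; x(16) = 1.
The sequence repeats with period 16.
(670 - 0) mod 16 = 14, so x(670) = x(14) = 15.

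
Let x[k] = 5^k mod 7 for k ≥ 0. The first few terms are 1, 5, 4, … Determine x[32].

x[0] = 1,  x[1] = 5,  x[2] = 4,  x[3] = 6,  x[4] = 2,  x[5] = 3,  x[6] = 1.
The sequence repeats with period 6.
So x[32] = x[0 + ((32-0) mod 6)] = x[2] = 4.

4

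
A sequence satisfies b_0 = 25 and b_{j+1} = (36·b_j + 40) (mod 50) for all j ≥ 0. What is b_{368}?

Listing terms: b_0 = 25, b_1 = 40, b_2 = 30, b_3 = 20, b_4 = 10, b_5 = 0, b_6 = 40.
Since b_6 = b_1 = 40, the sequence is eventually periodic: after a pre-period of length 1 it cycles with period 5.
For j ≥ 1, b_j depends only on (j - 1) mod 5. (368 - 1) mod 5 = 2, so b_{368} = b_3 = 20.

20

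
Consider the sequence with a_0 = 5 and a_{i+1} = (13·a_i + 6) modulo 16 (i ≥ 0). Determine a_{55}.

11

Listing terms: a_0 = 5, a_1 = 7, a_2 = 1, a_3 = 3, a_4 = 13, a_5 = 15, a_6 = 9, a_7 = 11, a_8 = 5.
The sequence repeats with period 8.
So a_{55} = a_{0 + ((55-0) mod 8)} = a_7 = 11.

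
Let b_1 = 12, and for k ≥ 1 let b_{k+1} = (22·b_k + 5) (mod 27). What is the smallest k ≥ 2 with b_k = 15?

25

Listing terms: b_1 = 12; b_2 = 26; b_3 = 10; b_4 = 9; b_5 = 14; b_6 = 16; b_7 = 6; b_8 = 2; b_9 = 22; b_{10} = 3; b_{11} = 17; b_{12} = 1; b_{13} = 0; b_{14} = 5; b_{15} = 7; b_{16} = 24; b_{17} = 20; b_{18} = 13; b_{19} = 21; b_{20} = 8; b_{21} = 19; b_{22} = 18; b_{23} = 23; b_{24} = 25; b_{25} = 15; b_{26} = 11; b_{27} = 4; b_{28} = 12.
The sequence repeats with period 27.
The value 15 first appears (with k ≥ 2) at b_{25}.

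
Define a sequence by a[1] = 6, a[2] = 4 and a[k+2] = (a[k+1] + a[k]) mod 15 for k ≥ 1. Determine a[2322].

4

Computing terms: a[1] = 6; a[2] = 4; a[3] = 10; a[4] = 14; a[5] = 9; a[6] = 8; a[7] = 2; a[8] = 10; a[9] = 12; a[10] = 7; a[11] = 4; a[12] = 11; a[13] = 0; a[14] = 11; a[15] = 11; a[16] = 7; a[17] = 3; a[18] = 10; a[19] = 13; a[20] = 8; a[21] = 6; a[22] = 14; a[23] = 5; a[24] = 4; a[25] = 9; a[26] = 13; a[27] = 7; a[28] = 5; a[29] = 12; a[30] = 2; a[31] = 14; a[32] = 1; a[33] = 0; a[34] = 1; a[35] = 1; a[36] = 2; a[37] = 3; a[38] = 5; a[39] = 8; a[40] = 13; a[41] = 6; a[42] = 4.
The sequence repeats with period 40.
(2322 - 1) mod 40 = 1, so a[2322] = a[2] = 4.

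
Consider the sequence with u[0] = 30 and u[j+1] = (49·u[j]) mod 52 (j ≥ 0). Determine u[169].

14

We have u[0] = 30; u[1] = 14; u[2] = 10; u[3] = 22; u[4] = 38; u[5] = 42; u[6] = 30.
The sequence repeats with period 6.
(169 - 0) mod 6 = 1, so u[169] = u[1] = 14.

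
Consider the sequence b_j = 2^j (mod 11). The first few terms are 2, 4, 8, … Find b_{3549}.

Computing terms: b_1 = 2; b_2 = 4; b_3 = 8; b_4 = 5; b_5 = 10; b_6 = 9; b_7 = 7; b_8 = 3; b_9 = 6; b_{10} = 1; b_{11} = 2.
The sequence repeats with period 10.
So b_{3549} = b_{1 + ((3549-1) mod 10)} = b_9 = 6.

6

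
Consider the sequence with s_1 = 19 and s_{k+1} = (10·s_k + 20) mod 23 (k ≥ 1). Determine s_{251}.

Computing terms: s_1 = 19,  s_2 = 3,  s_3 = 4,  s_4 = 14,  s_5 = 22,  s_6 = 10,  s_7 = 5,  s_8 = 1,  s_9 = 7,  s_{10} = 21,  s_{11} = 0,  s_{12} = 20,  s_{13} = 13,  s_{14} = 12,  s_{15} = 2,  s_{16} = 17,  s_{17} = 6,  s_{18} = 11,  s_{19} = 15,  s_{20} = 9,  s_{21} = 18,  s_{22} = 16,  s_{23} = 19.
The sequence repeats with period 22.
(251 - 1) mod 22 = 8, so s_{251} = s_9 = 7.

7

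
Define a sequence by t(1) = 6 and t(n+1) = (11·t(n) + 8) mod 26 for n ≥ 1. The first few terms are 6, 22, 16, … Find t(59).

10

We have t(1) = 6, t(2) = 22, t(3) = 16, t(4) = 2, t(5) = 4, t(6) = 0, t(7) = 8, t(8) = 18, t(9) = 24, t(10) = 12, t(11) = 10, t(12) = 14, t(13) = 6.
The sequence repeats with period 12.
So t(59) = t(1 + ((59-1) mod 12)) = t(11) = 10.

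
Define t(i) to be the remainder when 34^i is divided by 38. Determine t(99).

18

Listing terms: t(0) = 1, t(1) = 34, t(2) = 16, t(3) = 12, t(4) = 28, t(5) = 2, t(6) = 30, t(7) = 32, t(8) = 24, t(9) = 18, t(10) = 4, t(11) = 22, t(12) = 26, t(13) = 10, t(14) = 36, t(15) = 8, t(16) = 6, t(17) = 14, t(18) = 20, t(19) = 34.
Since t(19) = t(1) = 34, the sequence is eventually periodic: after a pre-period of length 1 it cycles with period 18.
For i ≥ 1, t(i) depends only on (i - 1) mod 18. (99 - 1) mod 18 = 8, so t(99) = t(9) = 18.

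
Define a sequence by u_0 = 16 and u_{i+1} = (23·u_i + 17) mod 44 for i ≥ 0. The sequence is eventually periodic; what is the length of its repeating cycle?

22

We have u_0 = 16,  u_1 = 33,  u_2 = 28,  u_3 = 1,  u_4 = 40,  u_5 = 13,  u_6 = 8,  u_7 = 25,  u_8 = 20,  u_9 = 37,  u_{10} = 32,  u_{11} = 5,  u_{12} = 0,  u_{13} = 17,  u_{14} = 12,  u_{15} = 29,  u_{16} = 24,  u_{17} = 41,  u_{18} = 36,  u_{19} = 9,  u_{20} = 4,  u_{21} = 21,  u_{22} = 16.
The sequence repeats with period 22.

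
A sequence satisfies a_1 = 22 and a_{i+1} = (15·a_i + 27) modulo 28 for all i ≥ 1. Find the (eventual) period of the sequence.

14

Listing terms: a_1 = 22, a_2 = 21, a_3 = 6, a_4 = 5, a_5 = 18, a_6 = 17, a_7 = 2, a_8 = 1, a_9 = 14, a_{10} = 13, a_{11} = 26, a_{12} = 25, a_{13} = 10, a_{14} = 9, a_{15} = 22.
Since a_{15} = a_1 = 22, the sequence is periodic with period 14.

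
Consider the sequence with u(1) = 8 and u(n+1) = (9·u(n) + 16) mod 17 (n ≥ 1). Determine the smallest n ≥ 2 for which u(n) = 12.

4

Listing terms: u(1) = 8,  u(2) = 3,  u(3) = 9,  u(4) = 12,  u(5) = 5,  u(6) = 10,  u(7) = 4,  u(8) = 1,  u(9) = 8.
Since u(9) = u(1) = 8, the sequence is periodic with period 8.
The value 12 first appears (with n ≥ 2) at u(4).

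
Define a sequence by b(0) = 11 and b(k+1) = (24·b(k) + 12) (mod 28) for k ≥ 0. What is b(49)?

Computing terms: b(0) = 11, b(1) = 24, b(2) = 0, b(3) = 12, b(4) = 20, b(5) = 16, b(6) = 4, b(7) = 24.
Since b(7) = b(1) = 24, the sequence is eventually periodic: after a pre-period of length 1 it cycles with period 6.
For k ≥ 1, b(k) depends only on (k - 1) mod 6. (49 - 1) mod 6 = 0, so b(49) = b(1) = 24.

24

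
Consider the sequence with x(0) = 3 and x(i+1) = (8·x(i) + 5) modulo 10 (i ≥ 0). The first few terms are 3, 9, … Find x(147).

We have x(0) = 3,  x(1) = 9,  x(2) = 7,  x(3) = 1,  x(4) = 3.
The sequence repeats with period 4.
So x(147) = x(0 + ((147-0) mod 4)) = x(3) = 1.

1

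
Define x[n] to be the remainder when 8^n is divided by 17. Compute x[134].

Computing terms: x[0] = 1,  x[1] = 8,  x[2] = 13,  x[3] = 2,  x[4] = 16,  x[5] = 9,  x[6] = 4,  x[7] = 15,  x[8] = 1.
Since x[8] = x[0] = 1, the sequence is periodic with period 8.
(134 - 0) mod 8 = 6, so x[134] = x[6] = 4.

4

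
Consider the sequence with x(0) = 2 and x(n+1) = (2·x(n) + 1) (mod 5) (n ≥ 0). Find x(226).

1

x(0) = 2,  x(1) = 0,  x(2) = 1,  x(3) = 3,  x(4) = 2.
The sequence repeats with period 4.
So x(226) = x(0 + ((226-0) mod 4)) = x(2) = 1.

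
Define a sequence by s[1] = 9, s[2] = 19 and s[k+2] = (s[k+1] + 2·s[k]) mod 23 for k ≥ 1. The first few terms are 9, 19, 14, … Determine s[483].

Listing terms: s[1] = 9, s[2] = 19, s[3] = 14, s[4] = 6, s[5] = 11, s[6] = 0, s[7] = 22, s[8] = 22, s[9] = 20, s[10] = 18, s[11] = 12, s[12] = 2, s[13] = 3, s[14] = 7, s[15] = 13, s[16] = 4, s[17] = 7, s[18] = 15, s[19] = 6, s[20] = 13, s[21] = 2, s[22] = 5, s[23] = 9, s[24] = 19.
The sequence repeats with period 22.
(483 - 1) mod 22 = 20, so s[483] = s[21] = 2.

2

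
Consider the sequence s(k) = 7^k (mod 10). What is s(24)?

1

s(1) = 7; s(2) = 9; s(3) = 3; s(4) = 1; s(5) = 7.
Since s(5) = s(1) = 7, the sequence is periodic with period 4.
So s(24) = s(1 + ((24-1) mod 4)) = s(4) = 1.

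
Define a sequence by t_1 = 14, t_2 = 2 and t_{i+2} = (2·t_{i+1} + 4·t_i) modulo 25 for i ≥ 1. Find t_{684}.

18

Listing terms: t_1 = 14; t_2 = 2; t_3 = 10; t_4 = 3; t_5 = 21; t_6 = 4; t_7 = 17; t_8 = 0; t_9 = 18; t_{10} = 11; t_{11} = 19; t_{12} = 7; t_{13} = 15; t_{14} = 8; t_{15} = 1; t_{16} = 9; t_{17} = 22; t_{18} = 5; t_{19} = 23; t_{20} = 16; t_{21} = 24; t_{22} = 12; t_{23} = 20; t_{24} = 13; t_{25} = 6; t_{26} = 14; t_{27} = 2.
The sequence repeats with period 25.
(684 - 1) mod 25 = 8, so t_{684} = t_9 = 18.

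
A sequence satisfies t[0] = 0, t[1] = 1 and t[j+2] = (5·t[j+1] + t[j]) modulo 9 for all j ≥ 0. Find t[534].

Listing terms: t[0] = 0,  t[1] = 1,  t[2] = 5,  t[3] = 8,  t[4] = 0,  t[5] = 8,  t[6] = 4,  t[7] = 1,  t[8] = 0,  t[9] = 1.
The sequence repeats with period 8.
So t[534] = t[0 + ((534-0) mod 8)] = t[6] = 4.

4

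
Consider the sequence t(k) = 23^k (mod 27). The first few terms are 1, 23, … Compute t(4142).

16

Computing terms: t(0) = 1,  t(1) = 23,  t(2) = 16,  t(3) = 17,  t(4) = 13,  t(5) = 2,  t(6) = 19,  t(7) = 5,  t(8) = 7,  t(9) = 26,  t(10) = 4,  t(11) = 11,  t(12) = 10,  t(13) = 14,  t(14) = 25,  t(15) = 8,  t(16) = 22,  t(17) = 20,  t(18) = 1.
Since t(18) = t(0) = 1, the sequence is periodic with period 18.
(4142 - 0) mod 18 = 2, so t(4142) = t(2) = 16.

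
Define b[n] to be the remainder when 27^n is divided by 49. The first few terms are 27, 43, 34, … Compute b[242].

36

We have b[1] = 27, b[2] = 43, b[3] = 34, b[4] = 36, b[5] = 41, b[6] = 29, b[7] = 48, b[8] = 22, b[9] = 6, b[10] = 15, b[11] = 13, b[12] = 8, b[13] = 20, b[14] = 1, b[15] = 27.
Since b[15] = b[1] = 27, the sequence is periodic with period 14.
So b[242] = b[1 + ((242-1) mod 14)] = b[4] = 36.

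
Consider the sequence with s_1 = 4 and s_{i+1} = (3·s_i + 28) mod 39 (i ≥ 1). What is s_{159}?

Listing terms: s_1 = 4,  s_2 = 1,  s_3 = 31,  s_4 = 4.
Since s_4 = s_1 = 4, the sequence is periodic with period 3.
(159 - 1) mod 3 = 2, so s_{159} = s_3 = 31.

31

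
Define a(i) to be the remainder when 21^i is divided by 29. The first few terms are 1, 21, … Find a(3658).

22

a(0) = 1,  a(1) = 21,  a(2) = 6,  a(3) = 10,  a(4) = 7,  a(5) = 2,  a(6) = 13,  a(7) = 12,  a(8) = 20,  a(9) = 14,  a(10) = 4,  a(11) = 26,  a(12) = 24,  a(13) = 11,  a(14) = 28,  a(15) = 8,  a(16) = 23,  a(17) = 19,  a(18) = 22,  a(19) = 27,  a(20) = 16,  a(21) = 17,  a(22) = 9,  a(23) = 15,  a(24) = 25,  a(25) = 3,  a(26) = 5,  a(27) = 18,  a(28) = 1.
The sequence repeats with period 28.
(3658 - 0) mod 28 = 18, so a(3658) = a(18) = 22.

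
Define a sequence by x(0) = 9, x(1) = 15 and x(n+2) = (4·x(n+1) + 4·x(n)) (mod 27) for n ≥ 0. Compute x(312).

Computing terms: x(0) = 9; x(1) = 15; x(2) = 15; x(3) = 12; x(4) = 0; x(5) = 21; x(6) = 3; x(7) = 15; x(8) = 18; x(9) = 24; x(10) = 6; x(11) = 12; x(12) = 18; x(13) = 12; x(14) = 12; x(15) = 15; x(16) = 0; x(17) = 6; x(18) = 24; x(19) = 12; x(20) = 9; x(21) = 3; x(22) = 21; x(23) = 15; x(24) = 9; x(25) = 15.
Since (x(24), x(25)) = (x(0), x(1)) = (9, 15) (two consecutive terms determine the rest), the sequence is periodic with period 24.
(312 - 0) mod 24 = 0, so x(312) = x(0) = 9.

9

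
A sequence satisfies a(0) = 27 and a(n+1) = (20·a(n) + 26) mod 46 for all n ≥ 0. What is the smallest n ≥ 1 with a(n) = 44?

10

Computing terms: a(0) = 27, a(1) = 14, a(2) = 30, a(3) = 28, a(4) = 34, a(5) = 16, a(6) = 24, a(7) = 0, a(8) = 26, a(9) = 40, a(10) = 44, a(11) = 32, a(12) = 22, a(13) = 6, a(14) = 8, a(15) = 2, a(16) = 20, a(17) = 12, a(18) = 36, a(19) = 10, a(20) = 42, a(21) = 38, a(22) = 4, a(23) = 14.
Since a(23) = a(1) = 14, the sequence is eventually periodic: after a pre-period of length 1 it cycles with period 22.
The value 44 first appears (with n ≥ 1) at a(10).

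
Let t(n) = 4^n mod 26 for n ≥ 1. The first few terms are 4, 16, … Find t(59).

10

We have t(1) = 4; t(2) = 16; t(3) = 12; t(4) = 22; t(5) = 10; t(6) = 14; t(7) = 4.
The sequence repeats with period 6.
(59 - 1) mod 6 = 4, so t(59) = t(5) = 10.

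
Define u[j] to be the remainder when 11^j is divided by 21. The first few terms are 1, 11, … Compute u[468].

We have u[0] = 1, u[1] = 11, u[2] = 16, u[3] = 8, u[4] = 4, u[5] = 2, u[6] = 1.
Since u[6] = u[0] = 1, the sequence is periodic with period 6.
(468 - 0) mod 6 = 0, so u[468] = u[0] = 1.

1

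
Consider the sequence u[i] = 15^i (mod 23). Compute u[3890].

12

Computing terms: u[0] = 1,  u[1] = 15,  u[2] = 18,  u[3] = 17,  u[4] = 2,  u[5] = 7,  u[6] = 13,  u[7] = 11,  u[8] = 4,  u[9] = 14,  u[10] = 3,  u[11] = 22,  u[12] = 8,  u[13] = 5,  u[14] = 6,  u[15] = 21,  u[16] = 16,  u[17] = 10,  u[18] = 12,  u[19] = 19,  u[20] = 9,  u[21] = 20,  u[22] = 1.
The sequence repeats with period 22.
So u[3890] = u[0 + ((3890-0) mod 22)] = u[18] = 12.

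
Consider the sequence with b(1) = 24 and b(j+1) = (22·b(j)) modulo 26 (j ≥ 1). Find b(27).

20

We have b(1) = 24, b(2) = 8, b(3) = 20, b(4) = 24.
The sequence repeats with period 3.
So b(27) = b(1 + ((27-1) mod 3)) = b(3) = 20.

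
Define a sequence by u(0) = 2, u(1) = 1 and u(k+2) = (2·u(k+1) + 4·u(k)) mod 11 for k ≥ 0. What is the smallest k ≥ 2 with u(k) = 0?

We have u(0) = 2,  u(1) = 1,  u(2) = 10,  u(3) = 2,  u(4) = 0,  u(5) = 8,  u(6) = 5,  u(7) = 9,  u(8) = 5,  u(9) = 2,  u(10) = 2,  u(11) = 1.
Since (u(10), u(11)) = (u(0), u(1)) = (2, 1) (two consecutive terms determine the rest), the sequence is periodic with period 10.
The value 0 first appears (with k ≥ 2) at u(4).

4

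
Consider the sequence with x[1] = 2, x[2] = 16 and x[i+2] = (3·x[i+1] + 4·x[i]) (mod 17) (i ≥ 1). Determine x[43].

x[1] = 2,  x[2] = 16,  x[3] = 5,  x[4] = 11,  x[5] = 2,  x[6] = 16.
The sequence repeats with period 4.
So x[43] = x[1 + ((43-1) mod 4)] = x[3] = 5.

5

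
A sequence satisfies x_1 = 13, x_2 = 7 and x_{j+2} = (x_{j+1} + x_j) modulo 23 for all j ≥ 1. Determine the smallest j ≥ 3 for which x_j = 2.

19

Listing terms: x_1 = 13, x_2 = 7, x_3 = 20, x_4 = 4, x_5 = 1, x_6 = 5, x_7 = 6, x_8 = 11, x_9 = 17, x_{10} = 5, x_{11} = 22, x_{12} = 4, x_{13} = 3, x_{14} = 7, x_{15} = 10, x_{16} = 17, x_{17} = 4, x_{18} = 21, x_{19} = 2, x_{20} = 0, x_{21} = 2, x_{22} = 2, x_{23} = 4, x_{24} = 6, x_{25} = 10, x_{26} = 16, x_{27} = 3, x_{28} = 19, x_{29} = 22, x_{30} = 18, x_{31} = 17, x_{32} = 12, x_{33} = 6, x_{34} = 18, x_{35} = 1, x_{36} = 19, x_{37} = 20, x_{38} = 16, x_{39} = 13, x_{40} = 6, x_{41} = 19, x_{42} = 2, x_{43} = 21, x_{44} = 0, x_{45} = 21, x_{46} = 21, x_{47} = 19, x_{48} = 17, x_{49} = 13, x_{50} = 7.
Since (x_{49}, x_{50}) = (x_1, x_2) = (13, 7) (two consecutive terms determine the rest), the sequence is periodic with period 48.
The value 2 first appears (with j ≥ 3) at x_{19}.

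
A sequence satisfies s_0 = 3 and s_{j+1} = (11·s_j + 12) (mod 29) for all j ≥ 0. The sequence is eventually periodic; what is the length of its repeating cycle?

Listing terms: s_0 = 3, s_1 = 16, s_2 = 14, s_3 = 21, s_4 = 11, s_5 = 17, s_6 = 25, s_7 = 26, s_8 = 8, s_9 = 13, s_{10} = 10, s_{11} = 6, s_{12} = 20, s_{13} = 0, s_{14} = 12, s_{15} = 28, s_{16} = 1, s_{17} = 23, s_{18} = 4, s_{19} = 27, s_{20} = 19, s_{21} = 18, s_{22} = 7, s_{23} = 2, s_{24} = 5, s_{25} = 9, s_{26} = 24, s_{27} = 15, s_{28} = 3.
The sequence repeats with period 28.

28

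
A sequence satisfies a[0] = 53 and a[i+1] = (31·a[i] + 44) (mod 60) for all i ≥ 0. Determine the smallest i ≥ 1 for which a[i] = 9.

We have a[0] = 53; a[1] = 7; a[2] = 21; a[3] = 35; a[4] = 49; a[5] = 3; a[6] = 17; a[7] = 31; a[8] = 45; a[9] = 59; a[10] = 13; a[11] = 27; a[12] = 41; a[13] = 55; a[14] = 9; a[15] = 23; a[16] = 37; a[17] = 51; a[18] = 5; a[19] = 19; a[20] = 33; a[21] = 47; a[22] = 1; a[23] = 15; a[24] = 29; a[25] = 43; a[26] = 57; a[27] = 11; a[28] = 25; a[29] = 39; a[30] = 53.
The sequence repeats with period 30.
The value 9 first appears (with i ≥ 1) at a[14].

14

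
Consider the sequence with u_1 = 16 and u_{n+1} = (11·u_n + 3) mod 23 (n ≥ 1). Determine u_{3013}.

12

Computing terms: u_1 = 16, u_2 = 18, u_3 = 17, u_4 = 6, u_5 = 0, u_6 = 3, u_7 = 13, u_8 = 8, u_9 = 22, u_{10} = 15, u_{11} = 7, u_{12} = 11, u_{13} = 9, u_{14} = 10, u_{15} = 21, u_{16} = 4, u_{17} = 1, u_{18} = 14, u_{19} = 19, u_{20} = 5, u_{21} = 12, u_{22} = 20, u_{23} = 16.
The sequence repeats with period 22.
(3013 - 1) mod 22 = 20, so u_{3013} = u_{21} = 12.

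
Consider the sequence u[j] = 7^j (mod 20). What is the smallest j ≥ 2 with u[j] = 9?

Computing terms: u[1] = 7, u[2] = 9, u[3] = 3, u[4] = 1, u[5] = 7.
Since u[5] = u[1] = 7, the sequence is periodic with period 4.
The value 9 first appears (with j ≥ 2) at u[2].

2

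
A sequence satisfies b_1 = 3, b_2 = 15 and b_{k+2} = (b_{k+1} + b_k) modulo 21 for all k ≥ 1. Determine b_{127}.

12

Listing terms: b_1 = 3; b_2 = 15; b_3 = 18; b_4 = 12; b_5 = 9; b_6 = 0; b_7 = 9; b_8 = 9; b_9 = 18; b_{10} = 6; b_{11} = 3; b_{12} = 9; b_{13} = 12; b_{14} = 0; b_{15} = 12; b_{16} = 12; b_{17} = 3; b_{18} = 15.
The sequence repeats with period 16.
(127 - 1) mod 16 = 14, so b_{127} = b_{15} = 12.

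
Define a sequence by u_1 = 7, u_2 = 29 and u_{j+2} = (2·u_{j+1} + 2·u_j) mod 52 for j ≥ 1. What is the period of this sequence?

12

Listing terms: u_1 = 7, u_2 = 29, u_3 = 20, u_4 = 46, u_5 = 28, u_6 = 44, u_7 = 40, u_8 = 12, u_9 = 0, u_{10} = 24, u_{11} = 48, u_{12} = 40, u_{13} = 20, u_{14} = 16, u_{15} = 20, u_{16} = 20, u_{17} = 28, u_{18} = 44.
Since (u_{17}, u_{18}) = (u_5, u_6) = (28, 44) (two consecutive terms determine the rest), the sequence is eventually periodic: after a pre-period of length 4 it cycles with period 12.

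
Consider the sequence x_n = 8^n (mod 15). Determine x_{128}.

Listing terms: x_0 = 1, x_1 = 8, x_2 = 4, x_3 = 2, x_4 = 1.
The sequence repeats with period 4.
(128 - 0) mod 4 = 0, so x_{128} = x_0 = 1.

1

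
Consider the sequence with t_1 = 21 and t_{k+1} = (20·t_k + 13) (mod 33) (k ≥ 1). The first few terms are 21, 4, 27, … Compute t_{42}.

4

t_1 = 21,  t_2 = 4,  t_3 = 27,  t_4 = 25,  t_5 = 18,  t_6 = 10,  t_7 = 15,  t_8 = 16,  t_9 = 3,  t_{10} = 7,  t_{11} = 21.
The sequence repeats with period 10.
(42 - 1) mod 10 = 1, so t_{42} = t_2 = 4.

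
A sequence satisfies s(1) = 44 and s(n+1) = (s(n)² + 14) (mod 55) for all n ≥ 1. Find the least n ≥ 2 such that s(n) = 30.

8

s(1) = 44, s(2) = 25, s(3) = 34, s(4) = 15, s(5) = 19, s(6) = 45, s(7) = 4, s(8) = 30, s(9) = 34.
Since s(9) = s(3) = 34, the sequence is eventually periodic: after a pre-period of length 2 it cycles with period 6.
The value 30 first appears (with n ≥ 2) at s(8).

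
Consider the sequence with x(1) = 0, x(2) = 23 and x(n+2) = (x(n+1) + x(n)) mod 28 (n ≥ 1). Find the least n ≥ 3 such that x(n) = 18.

We have x(1) = 0; x(2) = 23; x(3) = 23; x(4) = 18; x(5) = 13; x(6) = 3; x(7) = 16; x(8) = 19; x(9) = 7; x(10) = 26; x(11) = 5; x(12) = 3; x(13) = 8; x(14) = 11; x(15) = 19; x(16) = 2; x(17) = 21; x(18) = 23; x(19) = 16; x(20) = 11; x(21) = 27; x(22) = 10; x(23) = 9; x(24) = 19; x(25) = 0; x(26) = 19; x(27) = 19; x(28) = 10; x(29) = 1; x(30) = 11; x(31) = 12; x(32) = 23; x(33) = 7; x(34) = 2; x(35) = 9; x(36) = 11; x(37) = 20; x(38) = 3; x(39) = 23; x(40) = 26; x(41) = 21; x(42) = 19; x(43) = 12; x(44) = 3; x(45) = 15; x(46) = 18; x(47) = 5; x(48) = 23; x(49) = 0; x(50) = 23.
The sequence repeats with period 48.
The value 18 first appears (with n ≥ 3) at x(4).

4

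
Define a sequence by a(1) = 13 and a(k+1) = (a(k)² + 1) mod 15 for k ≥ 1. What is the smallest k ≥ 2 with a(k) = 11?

3

Listing terms: a(1) = 13,  a(2) = 5,  a(3) = 11,  a(4) = 2,  a(5) = 5.
Since a(5) = a(2) = 5, the sequence is eventually periodic: after a pre-period of length 1 it cycles with period 3.
The value 11 first appears (with k ≥ 2) at a(3).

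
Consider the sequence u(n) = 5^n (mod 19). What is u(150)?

7

Listing terms: u(1) = 5; u(2) = 6; u(3) = 11; u(4) = 17; u(5) = 9; u(6) = 7; u(7) = 16; u(8) = 4; u(9) = 1; u(10) = 5.
Since u(10) = u(1) = 5, the sequence is periodic with period 9.
So u(150) = u(1 + ((150-1) mod 9)) = u(6) = 7.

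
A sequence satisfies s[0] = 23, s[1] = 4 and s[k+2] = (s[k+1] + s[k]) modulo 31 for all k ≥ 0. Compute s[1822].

16

We have s[0] = 23,  s[1] = 4,  s[2] = 27,  s[3] = 0,  s[4] = 27,  s[5] = 27,  s[6] = 23,  s[7] = 19,  s[8] = 11,  s[9] = 30,  s[10] = 10,  s[11] = 9,  s[12] = 19,  s[13] = 28,  s[14] = 16,  s[15] = 13,  s[16] = 29,  s[17] = 11,  s[18] = 9,  s[19] = 20,  s[20] = 29,  s[21] = 18,  s[22] = 16,  s[23] = 3,  s[24] = 19,  s[25] = 22,  s[26] = 10,  s[27] = 1,  s[28] = 11,  s[29] = 12,  s[30] = 23,  s[31] = 4.
The sequence repeats with period 30.
(1822 - 0) mod 30 = 22, so s[1822] = s[22] = 16.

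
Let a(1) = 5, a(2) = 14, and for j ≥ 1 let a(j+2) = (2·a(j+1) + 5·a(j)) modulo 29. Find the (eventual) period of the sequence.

Listing terms: a(1) = 5; a(2) = 14; a(3) = 24; a(4) = 2; a(5) = 8; a(6) = 26; a(7) = 5; a(8) = 24; a(9) = 15; a(10) = 5; a(11) = 27; a(12) = 21; a(13) = 3; a(14) = 24; a(15) = 5; a(16) = 14.
Since (a(15), a(16)) = (a(1), a(2)) = (5, 14) (two consecutive terms determine the rest), the sequence is periodic with period 14.

14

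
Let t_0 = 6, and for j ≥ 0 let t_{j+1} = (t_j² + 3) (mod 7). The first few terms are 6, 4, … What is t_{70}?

3

Listing terms: t_0 = 6; t_1 = 4; t_2 = 5; t_3 = 0; t_4 = 3; t_5 = 5.
Since t_5 = t_2 = 5, the sequence is eventually periodic: after a pre-period of length 2 it cycles with period 3.
For j ≥ 2, t_j depends only on (j - 2) mod 3. (70 - 2) mod 3 = 2, so t_{70} = t_4 = 3.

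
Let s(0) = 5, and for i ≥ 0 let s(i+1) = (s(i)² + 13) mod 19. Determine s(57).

13

Computing terms: s(0) = 5,  s(1) = 0,  s(2) = 13,  s(3) = 11,  s(4) = 1,  s(5) = 14,  s(6) = 0.
Since s(6) = s(1) = 0, the sequence is eventually periodic: after a pre-period of length 1 it cycles with period 5.
For i ≥ 1, s(i) depends only on (i - 1) mod 5. (57 - 1) mod 5 = 1, so s(57) = s(2) = 13.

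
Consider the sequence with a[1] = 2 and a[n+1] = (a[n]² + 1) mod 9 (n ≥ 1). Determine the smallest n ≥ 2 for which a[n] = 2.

4

a[1] = 2,  a[2] = 5,  a[3] = 8,  a[4] = 2.
The sequence repeats with period 3.
The value 2 next appears (with n ≥ 2) at a[4].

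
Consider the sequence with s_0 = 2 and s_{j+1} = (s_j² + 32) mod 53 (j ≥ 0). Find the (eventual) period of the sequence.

3

s_0 = 2,  s_1 = 36,  s_2 = 3,  s_3 = 41,  s_4 = 17,  s_5 = 3.
Since s_5 = s_2 = 3, the sequence is eventually periodic: after a pre-period of length 2 it cycles with period 3.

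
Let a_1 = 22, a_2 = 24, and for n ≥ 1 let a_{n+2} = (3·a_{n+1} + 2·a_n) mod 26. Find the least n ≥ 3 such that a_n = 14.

9

Computing terms: a_1 = 22; a_2 = 24; a_3 = 12; a_4 = 6; a_5 = 16; a_6 = 8; a_7 = 4; a_8 = 2; a_9 = 14; a_{10} = 20; a_{11} = 10; a_{12} = 18; a_{13} = 22; a_{14} = 24.
The sequence repeats with period 12.
The value 14 first appears (with n ≥ 3) at a_9.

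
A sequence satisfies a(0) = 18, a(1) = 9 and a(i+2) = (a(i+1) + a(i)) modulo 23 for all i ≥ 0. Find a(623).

Computing terms: a(0) = 18, a(1) = 9, a(2) = 4, a(3) = 13, a(4) = 17, a(5) = 7, a(6) = 1, a(7) = 8, a(8) = 9, a(9) = 17, a(10) = 3, a(11) = 20, a(12) = 0, a(13) = 20, a(14) = 20, a(15) = 17, a(16) = 14, a(17) = 8, a(18) = 22, a(19) = 7, a(20) = 6, a(21) = 13, a(22) = 19, a(23) = 9, a(24) = 5, a(25) = 14, a(26) = 19, a(27) = 10, a(28) = 6, a(29) = 16, a(30) = 22, a(31) = 15, a(32) = 14, a(33) = 6, a(34) = 20, a(35) = 3, a(36) = 0, a(37) = 3, a(38) = 3, a(39) = 6, a(40) = 9, a(41) = 15, a(42) = 1, a(43) = 16, a(44) = 17, a(45) = 10, a(46) = 4, a(47) = 14, a(48) = 18, a(49) = 9.
Since (a(48), a(49)) = (a(0), a(1)) = (18, 9) (two consecutive terms determine the rest), the sequence is periodic with period 48.
(623 - 0) mod 48 = 47, so a(623) = a(47) = 14.

14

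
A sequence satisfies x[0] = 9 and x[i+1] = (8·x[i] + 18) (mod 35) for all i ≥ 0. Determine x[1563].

17

x[0] = 9; x[1] = 20; x[2] = 3; x[3] = 7; x[4] = 4; x[5] = 15; x[6] = 33; x[7] = 2; x[8] = 34; x[9] = 10; x[10] = 28; x[11] = 32; x[12] = 29; x[13] = 5; x[14] = 23; x[15] = 27; x[16] = 24; x[17] = 0; x[18] = 18; x[19] = 22; x[20] = 19; x[21] = 30; x[22] = 13; x[23] = 17; x[24] = 14; x[25] = 25; x[26] = 8; x[27] = 12; x[28] = 9.
The sequence repeats with period 28.
(1563 - 0) mod 28 = 23, so x[1563] = x[23] = 17.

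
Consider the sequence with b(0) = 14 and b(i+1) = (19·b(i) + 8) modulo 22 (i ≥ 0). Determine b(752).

0

Computing terms: b(0) = 14; b(1) = 10; b(2) = 0; b(3) = 8; b(4) = 6; b(5) = 12; b(6) = 16; b(7) = 4; b(8) = 18; b(9) = 20; b(10) = 14.
Since b(10) = b(0) = 14, the sequence is periodic with period 10.
So b(752) = b(0 + ((752-0) mod 10)) = b(2) = 0.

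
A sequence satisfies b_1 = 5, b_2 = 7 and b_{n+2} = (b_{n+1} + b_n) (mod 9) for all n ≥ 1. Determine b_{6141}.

4

Listing terms: b_1 = 5,  b_2 = 7,  b_3 = 3,  b_4 = 1,  b_5 = 4,  b_6 = 5,  b_7 = 0,  b_8 = 5,  b_9 = 5,  b_{10} = 1,  b_{11} = 6,  b_{12} = 7,  b_{13} = 4,  b_{14} = 2,  b_{15} = 6,  b_{16} = 8,  b_{17} = 5,  b_{18} = 4,  b_{19} = 0,  b_{20} = 4,  b_{21} = 4,  b_{22} = 8,  b_{23} = 3,  b_{24} = 2,  b_{25} = 5,  b_{26} = 7.
The sequence repeats with period 24.
So b_{6141} = b_{1 + ((6141-1) mod 24)} = b_{21} = 4.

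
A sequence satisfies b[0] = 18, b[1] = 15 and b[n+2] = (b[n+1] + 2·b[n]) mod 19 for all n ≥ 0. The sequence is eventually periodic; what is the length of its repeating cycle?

18

b[0] = 18; b[1] = 15; b[2] = 13; b[3] = 5; b[4] = 12; b[5] = 3; b[6] = 8; b[7] = 14; b[8] = 11; b[9] = 1; b[10] = 4; b[11] = 6; b[12] = 14; b[13] = 7; b[14] = 16; b[15] = 11; b[16] = 5; b[17] = 8; b[18] = 18; b[19] = 15.
Since (b[18], b[19]) = (b[0], b[1]) = (18, 15) (two consecutive terms determine the rest), the sequence is periodic with period 18.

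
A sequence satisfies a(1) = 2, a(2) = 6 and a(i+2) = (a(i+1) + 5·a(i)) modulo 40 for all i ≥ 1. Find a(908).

6

Listing terms: a(1) = 2,  a(2) = 6,  a(3) = 16,  a(4) = 6,  a(5) = 6,  a(6) = 36,  a(7) = 26,  a(8) = 6,  a(9) = 16.
Since (a(8), a(9)) = (a(2), a(3)) = (6, 16) (two consecutive terms determine the rest), the sequence is eventually periodic: after a pre-period of length 1 it cycles with period 6.
For i ≥ 2, a(i) depends only on (i - 2) mod 6. (908 - 2) mod 6 = 0, so a(908) = a(2) = 6.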